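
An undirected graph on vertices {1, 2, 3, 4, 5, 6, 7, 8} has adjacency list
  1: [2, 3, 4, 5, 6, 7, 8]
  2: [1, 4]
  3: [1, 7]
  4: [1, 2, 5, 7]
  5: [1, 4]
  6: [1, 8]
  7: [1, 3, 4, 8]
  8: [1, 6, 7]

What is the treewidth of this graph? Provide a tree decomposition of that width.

Each bag holds 3 vertices, so the decomposition has width 2, which upper-bounds the treewidth. For the lower bound, the 3 vertices {1, 6, 8} are pairwise adjacent, and any tree decomposition puts a clique entirely inside one bag — forcing width ≥ 2. Combining the bounds, tw(G) = 2.

Treewidth 2.
Bags: B1 = {1, 4, 5}  B2 = {1, 4, 7}  B3 = {1, 7, 8}  B4 = {1, 6, 8}  B5 = {1, 2, 4}  B6 = {1, 3, 7}
Tree: B1–B2, B2–B3, B3–B4, B2–B5, B2–B6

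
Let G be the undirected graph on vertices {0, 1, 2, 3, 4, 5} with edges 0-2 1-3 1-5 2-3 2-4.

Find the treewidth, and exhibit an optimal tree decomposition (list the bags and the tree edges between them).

Every bag has size at most 2, so the width is 2 − 1 = 1 and tw(G) ≤ 1. G has an edge, so its treewidth is at least 1. Combining the bounds, tw(G) = 1.

Treewidth 1.
One optimal decomposition is:
Bags: B1 = {2, 3}  B2 = {2, 4}  B3 = {0, 2}  B4 = {1, 3}  B5 = {1, 5}
Tree: B1–B2, B1–B3, B1–B4, B4–B5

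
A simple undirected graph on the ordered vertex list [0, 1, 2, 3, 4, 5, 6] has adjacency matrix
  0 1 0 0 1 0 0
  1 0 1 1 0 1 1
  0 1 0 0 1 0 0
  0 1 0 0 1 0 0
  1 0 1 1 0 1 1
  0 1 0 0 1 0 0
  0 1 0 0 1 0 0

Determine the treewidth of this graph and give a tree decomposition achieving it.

Each bag holds 3 vertices, so the decomposition has width 2, which upper-bounds the treewidth. Since 1–2–4–6–1 is a cycle in G, G is not acyclic. Forests are exactly the graphs of treewidth ≤ 1, so tw(G) ≥ 2. Hence tw(G) = 2 exactly.

Treewidth 2.
One optimal decomposition is:
Bags: B1 = {1, 2, 4}  B2 = {1, 4, 6}  B3 = {1, 3, 4}  B4 = {0, 1, 4}  B5 = {1, 4, 5}
Tree: B1–B2, B2–B3, B3–B4, B4–B5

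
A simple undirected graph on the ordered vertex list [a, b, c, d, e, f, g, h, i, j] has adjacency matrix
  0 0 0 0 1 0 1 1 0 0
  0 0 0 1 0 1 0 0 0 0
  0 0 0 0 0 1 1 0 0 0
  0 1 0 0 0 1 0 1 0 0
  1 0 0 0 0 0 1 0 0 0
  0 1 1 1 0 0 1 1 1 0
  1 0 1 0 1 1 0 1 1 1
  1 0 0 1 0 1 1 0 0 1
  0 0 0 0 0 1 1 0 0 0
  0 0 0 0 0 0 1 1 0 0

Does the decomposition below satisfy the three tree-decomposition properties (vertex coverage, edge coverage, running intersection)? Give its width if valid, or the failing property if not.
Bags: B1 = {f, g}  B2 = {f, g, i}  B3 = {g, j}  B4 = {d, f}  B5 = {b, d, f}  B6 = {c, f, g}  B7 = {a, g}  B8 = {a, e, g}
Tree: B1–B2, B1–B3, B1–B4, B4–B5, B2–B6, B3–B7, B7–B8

A tree decomposition must satisfy three properties: every vertex lies in some bag; for every edge, both endpoints lie together in some bag; and for every vertex, the bags containing it form a connected subtree. Here vertex h appears in no bag, so the decomposition is invalid.

No — vertex h appears in no bag.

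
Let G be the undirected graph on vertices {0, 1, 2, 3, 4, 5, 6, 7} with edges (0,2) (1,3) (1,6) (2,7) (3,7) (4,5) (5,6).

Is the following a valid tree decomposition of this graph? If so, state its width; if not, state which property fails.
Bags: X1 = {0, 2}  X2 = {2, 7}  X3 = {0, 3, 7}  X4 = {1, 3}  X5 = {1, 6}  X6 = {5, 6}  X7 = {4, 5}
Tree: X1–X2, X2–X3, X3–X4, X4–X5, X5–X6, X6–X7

A tree decomposition must satisfy three properties: every vertex lies in some bag; for every edge, both endpoints lie together in some bag; and for every vertex, the bags containing it form a connected subtree. Here bags containing vertex 0 are not connected in the tree, so the decomposition is invalid.

No — bags containing vertex 0 are not connected in the tree.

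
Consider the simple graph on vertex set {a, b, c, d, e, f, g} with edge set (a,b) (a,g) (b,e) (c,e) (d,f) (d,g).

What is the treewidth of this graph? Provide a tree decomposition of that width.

Treewidth 1.
One optimal decomposition is:
Bags: B1 = {d, f}  B2 = {d, g}  B3 = {a, g}  B4 = {a, b}  B5 = {b, e}  B6 = {c, e}
Tree: B1–B2, B2–B3, B3–B4, B4–B5, B5–B6

The largest bag has 2 vertices, giving width 1; this decomposition certifies tw(G) ≤ 1. Any graph with an edge has treewidth ≥ 1, and G has the edge f–d. Therefore the treewidth is 1.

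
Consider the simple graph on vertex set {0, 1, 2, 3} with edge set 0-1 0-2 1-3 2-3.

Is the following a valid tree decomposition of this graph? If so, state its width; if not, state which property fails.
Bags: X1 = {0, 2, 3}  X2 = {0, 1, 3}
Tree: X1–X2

Vertex coverage: the bags together contain {0, 1, 2, 3}, the full vertex set. Edge coverage: each edge of G has both endpoints in at least one bag. Running intersection: for every vertex, the bags containing it form a connected subtree. All three properties hold, so this is a valid tree decomposition of width max|bag| − 1 = 2, and hence tw(G) ≤ 2.

Yes; width 2.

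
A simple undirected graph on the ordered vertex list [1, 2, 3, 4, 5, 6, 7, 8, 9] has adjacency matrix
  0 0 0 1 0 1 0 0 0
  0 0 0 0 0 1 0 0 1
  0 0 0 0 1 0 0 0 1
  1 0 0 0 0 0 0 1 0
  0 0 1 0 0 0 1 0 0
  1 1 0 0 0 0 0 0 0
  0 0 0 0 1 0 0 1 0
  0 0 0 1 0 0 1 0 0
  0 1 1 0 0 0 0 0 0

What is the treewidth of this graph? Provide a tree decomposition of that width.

Every bag has size at most 3, so the width is 3 − 1 = 2 and tw(G) ≤ 2. For the lower bound, G contains the cycle 7–5–3–9–2–6–1–4–8–7, so G is not a forest; only forests have treewidth ≤ 1, hence tw(G) ≥ 2. The upper and lower bounds meet at 2, so that is the treewidth.

Treewidth 2.
One optimal decomposition is:
Bags: B1 = {3, 5, 7}  B2 = {3, 7, 9}  B3 = {2, 7, 9}  B4 = {2, 6, 7}  B5 = {1, 6, 7}  B6 = {1, 4, 7}  B7 = {4, 7, 8}
Tree: B1–B2, B2–B3, B3–B4, B4–B5, B5–B6, B6–B7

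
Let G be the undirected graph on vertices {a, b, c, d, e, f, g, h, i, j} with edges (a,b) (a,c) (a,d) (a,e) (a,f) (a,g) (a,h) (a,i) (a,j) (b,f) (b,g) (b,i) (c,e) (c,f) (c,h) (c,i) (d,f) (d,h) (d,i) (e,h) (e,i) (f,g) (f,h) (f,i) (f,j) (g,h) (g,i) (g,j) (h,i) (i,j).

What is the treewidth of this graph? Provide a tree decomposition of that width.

The largest bag has 5 vertices, giving width 4; this decomposition certifies tw(G) ≤ 4. For the lower bound, the 5 vertices {a, c, e, h, i} are pairwise adjacent, and any tree decomposition puts a clique entirely inside one bag — forcing width ≥ 4. The upper and lower bounds meet at 4, so that is the treewidth.

Treewidth 4.
One such decomposition:
Bags: B1 = {a, c, f, h, i}  B2 = {a, f, g, h, i}  B3 = {a, f, g, i, j}  B4 = {a, d, f, h, i}  B5 = {a, b, f, g, i}  B6 = {a, c, e, h, i}
Tree: B1–B2, B2–B3, B2–B4, B3–B5, B1–B6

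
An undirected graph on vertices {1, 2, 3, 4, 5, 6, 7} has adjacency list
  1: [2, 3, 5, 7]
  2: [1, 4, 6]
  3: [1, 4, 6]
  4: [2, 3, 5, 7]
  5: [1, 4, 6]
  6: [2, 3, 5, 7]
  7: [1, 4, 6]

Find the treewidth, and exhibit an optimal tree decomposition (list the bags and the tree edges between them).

Treewidth 3.
One such decomposition:
Bags: B1 = {1, 3, 4, 6}  B2 = {1, 4, 5, 6}  B3 = {1, 4, 6, 7}  B4 = {1, 2, 4, 6}
Tree: B1–B2, B2–B3, B3–B4

The largest bag has 4 vertices, giving width 3; this decomposition certifies tw(G) ≤ 3. For the lower bound: the 4 vertex sets {3,6}, {4,5}, {1}, {7} are disjoint, each induces a connected subgraph, and every pair is joined by at least one edge of G. Contracting each set to a single vertex therefore yields K_{4} as a minor, and since treewidth is minor-monotone, tw(G) ≥ tw(K_{4}) = 3. Hence tw(G) = 3 exactly.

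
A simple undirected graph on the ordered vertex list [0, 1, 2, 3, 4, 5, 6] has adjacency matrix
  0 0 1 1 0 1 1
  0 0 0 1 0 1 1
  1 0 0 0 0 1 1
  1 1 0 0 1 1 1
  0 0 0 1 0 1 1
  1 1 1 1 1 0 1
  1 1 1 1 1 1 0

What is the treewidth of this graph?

3

A width-3 tree decomposition is:
Bags: B1 = {0, 3, 5, 6}  B2 = {0, 2, 5, 6}  B3 = {1, 3, 5, 6}  B4 = {3, 4, 5, 6}
Tree: B1–B2, B1–B3, B3–B4
The largest bag has 4 vertices, giving width 3; this decomposition certifies tw(G) ≤ 3. For the lower bound, the 4 vertices {0, 2, 5, 6} are pairwise adjacent, and any tree decomposition puts a clique entirely inside one bag — forcing width ≥ 3. Therefore the treewidth is 3.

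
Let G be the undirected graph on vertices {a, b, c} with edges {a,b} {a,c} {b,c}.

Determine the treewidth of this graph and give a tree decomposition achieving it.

A single bag containing all 3 vertices is trivially a valid decomposition of width 2. For the lower bound, the 3 vertices {a, b, c} are pairwise adjacent, and any tree decomposition puts a clique entirely inside one bag — forcing width ≥ 2. The upper and lower bounds meet at 2, so that is the treewidth.

Treewidth 2.
Bags: B1 = {a, b, c}
Tree: (single bag)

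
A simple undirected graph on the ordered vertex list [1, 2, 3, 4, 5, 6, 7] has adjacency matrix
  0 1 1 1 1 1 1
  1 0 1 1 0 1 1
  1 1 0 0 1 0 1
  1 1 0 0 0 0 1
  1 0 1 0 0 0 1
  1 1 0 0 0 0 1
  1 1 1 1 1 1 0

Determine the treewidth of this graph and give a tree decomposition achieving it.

Treewidth 3.
One such decomposition:
Bags: B1 = {1, 2, 3, 7}  B2 = {1, 2, 6, 7}  B3 = {1, 2, 4, 7}  B4 = {1, 3, 5, 7}
Tree: B1–B2, B1–B3, B1–B4

The largest bag has 4 vertices, giving width 3; this decomposition certifies tw(G) ≤ 3. Conversely, {1, 2, 3, 7} is a clique of size 4, and the vertices of any clique must share a bag in every tree decomposition; so some bag has ≥ 4 vertices and tw(G) ≥ 3. The upper and lower bounds meet at 3, so that is the treewidth.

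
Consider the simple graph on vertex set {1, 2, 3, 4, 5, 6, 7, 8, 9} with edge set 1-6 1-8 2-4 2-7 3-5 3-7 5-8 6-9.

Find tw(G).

A width-1 tree decomposition is:
Bags: B1 = {2, 4}  B2 = {2, 7}  B3 = {3, 7}  B4 = {3, 5}  B5 = {5, 8}  B6 = {1, 8}  B7 = {1, 6}  B8 = {6, 9}
Tree: B1–B2, B2–B3, B3–B4, B4–B5, B5–B6, B6–B7, B7–B8
Every bag has size at most 2, so the width is 2 − 1 = 1 and tw(G) ≤ 1. Any graph with an edge has treewidth ≥ 1, and G has the edge 4–2. Hence tw(G) = 1 exactly.

1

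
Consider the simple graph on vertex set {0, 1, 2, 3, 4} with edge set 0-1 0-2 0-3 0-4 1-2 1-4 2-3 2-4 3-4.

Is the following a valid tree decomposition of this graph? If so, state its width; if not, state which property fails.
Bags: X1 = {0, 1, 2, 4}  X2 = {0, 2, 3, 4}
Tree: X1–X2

Every vertex of G appears in some bag (union = {0, 1, 2, 3, 4}); every edge is covered by a bag; and for each vertex v the set of bags containing v is connected in the bag tree. The decomposition is therefore valid. The largest bag has 4 vertices, so the width is 3.

Yes; width 3.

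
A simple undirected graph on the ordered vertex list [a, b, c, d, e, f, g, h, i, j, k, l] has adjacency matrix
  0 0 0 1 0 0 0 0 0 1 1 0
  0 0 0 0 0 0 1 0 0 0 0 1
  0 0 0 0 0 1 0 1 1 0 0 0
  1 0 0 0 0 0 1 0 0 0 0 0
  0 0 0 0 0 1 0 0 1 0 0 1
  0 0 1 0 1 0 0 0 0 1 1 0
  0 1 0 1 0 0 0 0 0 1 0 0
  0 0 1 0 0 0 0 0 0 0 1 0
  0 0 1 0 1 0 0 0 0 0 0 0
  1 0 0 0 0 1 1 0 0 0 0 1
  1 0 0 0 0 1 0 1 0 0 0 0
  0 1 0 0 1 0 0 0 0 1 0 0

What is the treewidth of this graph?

A width-3 tree decomposition is:
Bags: B1 = {b, d, g, l}  B2 = {d, g, j, l}  B3 = {a, d, j, l}  B4 = {a, e, j, l}  B5 = {a, e, f, j}  B6 = {a, e, f, k}  B7 = {e, f, i, k}  B8 = {c, f, i, k}  B9 = {c, h, i, k}
Tree: B1–B2, B2–B3, B3–B4, B4–B5, B5–B6, B6–B7, B7–B8, B8–B9
Each bag holds 4 vertices, so the decomposition has width 3, which upper-bounds the treewidth. For the lower bound: the 4 vertex sets {b,d,g}, {l}, {j}, {a,e,f,k} are disjoint, each induces a connected subgraph, and every pair is joined by at least one edge of G. Contracting each set to a single vertex therefore yields K_{4} as a minor, and since treewidth is minor-monotone, tw(G) ≥ tw(K_{4}) = 3. Therefore the treewidth is 3.

3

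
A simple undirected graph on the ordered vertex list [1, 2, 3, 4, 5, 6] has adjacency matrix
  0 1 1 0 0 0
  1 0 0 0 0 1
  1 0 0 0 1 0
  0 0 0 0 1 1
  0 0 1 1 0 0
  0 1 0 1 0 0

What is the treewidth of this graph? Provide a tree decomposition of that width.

Treewidth 2.
One such decomposition:
Bags: B1 = {2, 4, 6}  B2 = {2, 4, 5}  B3 = {2, 3, 5}  B4 = {1, 2, 3}
Tree: B1–B2, B2–B3, B3–B4

Each bag holds 3 vertices, so the decomposition has width 2, which upper-bounds the treewidth. The edges 2–6–4–5–3–1–2 form a cycle, so G is not a tree and its treewidth is at least 2. Combining the bounds, tw(G) = 2.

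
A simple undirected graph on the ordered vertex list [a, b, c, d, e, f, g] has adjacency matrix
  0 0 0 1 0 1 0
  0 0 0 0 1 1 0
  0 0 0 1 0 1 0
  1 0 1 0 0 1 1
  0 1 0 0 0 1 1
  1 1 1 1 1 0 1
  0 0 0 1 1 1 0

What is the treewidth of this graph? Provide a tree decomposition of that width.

Treewidth 2.
One optimal decomposition is:
Bags: B1 = {e, f, g}  B2 = {b, e, f}  B3 = {d, f, g}  B4 = {a, d, f}  B5 = {c, d, f}
Tree: B1–B2, B1–B3, B3–B4, B3–B5

The largest bag has 3 vertices, giving width 2; this decomposition certifies tw(G) ≤ 2. Conversely, {d, f, g} is a clique of size 3, and the vertices of any clique must share a bag in every tree decomposition; so some bag has ≥ 3 vertices and tw(G) ≥ 2. Hence tw(G) = 2 exactly.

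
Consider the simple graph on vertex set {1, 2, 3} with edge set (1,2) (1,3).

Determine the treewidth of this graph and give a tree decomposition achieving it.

Treewidth 1.
One optimal decomposition is:
Bags: B1 = {1, 3}  B2 = {1, 2}
Tree: B1–B2

The largest bag has 2 vertices, giving width 1; this decomposition certifies tw(G) ≤ 1. Since G has at least one edge (e.g. 3–1), it is not an edgeless graph, so tw(G) ≥ 1. Therefore the treewidth is 1.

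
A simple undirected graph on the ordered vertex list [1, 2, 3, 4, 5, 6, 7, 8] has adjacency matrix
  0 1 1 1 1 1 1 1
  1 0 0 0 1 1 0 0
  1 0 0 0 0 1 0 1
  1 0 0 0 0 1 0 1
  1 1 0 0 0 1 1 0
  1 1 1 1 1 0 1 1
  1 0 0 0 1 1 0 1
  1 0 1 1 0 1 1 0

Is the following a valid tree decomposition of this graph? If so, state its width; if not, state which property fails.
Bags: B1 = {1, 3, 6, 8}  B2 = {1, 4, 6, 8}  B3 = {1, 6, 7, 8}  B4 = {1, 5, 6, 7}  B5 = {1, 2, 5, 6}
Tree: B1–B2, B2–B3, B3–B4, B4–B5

Checking the three conditions: (i) the bags cover all of {1, 2, 3, 4, 5, 6, 7, 8}; (ii) for each edge, some bag contains both endpoints; (iii) the bags containing any fixed vertex form a subtree. All hold, so the decomposition is valid with width 4 − 1 = 3.

Yes; width 3.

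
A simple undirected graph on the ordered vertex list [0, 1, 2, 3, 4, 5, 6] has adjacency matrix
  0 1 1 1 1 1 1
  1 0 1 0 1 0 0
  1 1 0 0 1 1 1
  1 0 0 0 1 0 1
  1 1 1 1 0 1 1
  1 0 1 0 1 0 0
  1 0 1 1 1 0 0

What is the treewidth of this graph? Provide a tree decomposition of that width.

The largest bag has 4 vertices, giving width 3; this decomposition certifies tw(G) ≤ 3. For the lower bound, the 4 vertices {0, 1, 2, 4} are pairwise adjacent, and any tree decomposition puts a clique entirely inside one bag — forcing width ≥ 3. Combining the bounds, tw(G) = 3.

Treewidth 3.
One optimal decomposition is:
Bags: B1 = {0, 2, 4, 6}  B2 = {0, 2, 4, 5}  B3 = {0, 3, 4, 6}  B4 = {0, 1, 2, 4}
Tree: B1–B2, B1–B3, B1–B4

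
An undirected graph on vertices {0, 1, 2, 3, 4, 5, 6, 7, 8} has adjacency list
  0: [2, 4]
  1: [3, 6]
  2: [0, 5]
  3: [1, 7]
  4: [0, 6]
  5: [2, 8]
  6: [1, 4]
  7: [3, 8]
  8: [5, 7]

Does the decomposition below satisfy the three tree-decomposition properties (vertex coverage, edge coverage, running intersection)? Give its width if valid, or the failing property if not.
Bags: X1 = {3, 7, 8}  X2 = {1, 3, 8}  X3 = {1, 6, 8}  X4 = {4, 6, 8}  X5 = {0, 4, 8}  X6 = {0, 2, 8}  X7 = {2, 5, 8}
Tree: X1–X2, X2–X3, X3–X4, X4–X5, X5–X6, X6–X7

Yes; width 2.

Checking the three conditions: (i) the bags cover all of {0, 1, 2, 3, 4, 5, 6, 7, 8}; (ii) for each edge, some bag contains both endpoints; (iii) the bags containing any fixed vertex form a subtree. All hold, so the decomposition is valid with width 3 − 1 = 2.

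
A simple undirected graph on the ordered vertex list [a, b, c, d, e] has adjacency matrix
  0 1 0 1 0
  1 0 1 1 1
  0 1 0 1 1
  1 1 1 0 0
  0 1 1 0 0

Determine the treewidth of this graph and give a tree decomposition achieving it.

Every bag has size at most 3, so the width is 3 − 1 = 2 and tw(G) ≤ 2. Conversely, {b, c, d} is a clique of size 3, and the vertices of any clique must share a bag in every tree decomposition; so some bag has ≥ 3 vertices and tw(G) ≥ 2. Combining the bounds, tw(G) = 2.

Treewidth 2.
One optimal decomposition is:
Bags: B1 = {b, c, e}  B2 = {b, c, d}  B3 = {a, b, d}
Tree: B1–B2, B2–B3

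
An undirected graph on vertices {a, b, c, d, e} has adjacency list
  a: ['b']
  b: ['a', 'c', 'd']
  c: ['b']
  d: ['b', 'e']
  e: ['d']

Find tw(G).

1

A width-1 tree decomposition is:
Bags: B1 = {d, e}  B2 = {b, d}  B3 = {b, c}  B4 = {a, b}
Tree: B1–B2, B2–B3, B3–B4
Every bag has size at most 2, so the width is 2 − 1 = 1 and tw(G) ≤ 1. G has an edge, so its treewidth is at least 1. Therefore the treewidth is 1.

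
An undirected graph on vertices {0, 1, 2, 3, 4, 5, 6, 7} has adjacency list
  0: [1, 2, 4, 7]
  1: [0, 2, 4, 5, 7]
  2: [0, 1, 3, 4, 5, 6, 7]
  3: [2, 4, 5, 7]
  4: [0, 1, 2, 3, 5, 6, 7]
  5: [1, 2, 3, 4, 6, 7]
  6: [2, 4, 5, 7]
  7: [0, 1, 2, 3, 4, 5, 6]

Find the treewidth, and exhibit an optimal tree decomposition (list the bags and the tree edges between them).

Treewidth 4.
Bags: B1 = {1, 2, 4, 5, 7}  B2 = {2, 4, 5, 6, 7}  B3 = {2, 3, 4, 5, 7}  B4 = {0, 1, 2, 4, 7}
Tree: B1–B2, B2–B3, B1–B4

Every bag has size at most 5, so the width is 5 − 1 = 4 and tw(G) ≤ 4. Conversely, {0, 1, 2, 4, 7} is a clique of size 5, and the vertices of any clique must share a bag in every tree decomposition; so some bag has ≥ 5 vertices and tw(G) ≥ 4. Combining the bounds, tw(G) = 4.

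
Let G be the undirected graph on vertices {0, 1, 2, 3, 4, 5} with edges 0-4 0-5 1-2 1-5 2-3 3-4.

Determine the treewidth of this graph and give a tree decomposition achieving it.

Every bag has size at most 3, so the width is 3 − 1 = 2 and tw(G) ≤ 2. For the lower bound, G contains the cycle 5–0–4–3–2–1–5, so G is not a forest; only forests have treewidth ≤ 1, hence tw(G) ≥ 2. Combining the bounds, tw(G) = 2.

Treewidth 2.
One optimal decomposition is:
Bags: B1 = {0, 4, 5}  B2 = {3, 4, 5}  B3 = {2, 3, 5}  B4 = {1, 2, 5}
Tree: B1–B2, B2–B3, B3–B4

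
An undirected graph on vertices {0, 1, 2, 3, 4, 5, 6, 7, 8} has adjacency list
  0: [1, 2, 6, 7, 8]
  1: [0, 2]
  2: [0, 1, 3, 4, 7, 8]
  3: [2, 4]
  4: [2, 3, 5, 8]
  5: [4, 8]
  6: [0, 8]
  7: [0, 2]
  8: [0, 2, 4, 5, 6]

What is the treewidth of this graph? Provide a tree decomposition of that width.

Treewidth 2.
One optimal decomposition is:
Bags: B1 = {0, 1, 2}  B2 = {0, 2, 8}  B3 = {0, 2, 7}  B4 = {0, 6, 8}  B5 = {2, 4, 8}  B6 = {4, 5, 8}  B7 = {2, 3, 4}
Tree: B1–B2, B1–B3, B2–B4, B2–B5, B5–B6, B5–B7

Every bag has size at most 3, so the width is 3 − 1 = 2 and tw(G) ≤ 2. On the other hand G contains the 3-clique {0, 2, 8}. A clique must lie in a single bag of any decomposition, so no decomposition can have width below 2. Combining the bounds, tw(G) = 2.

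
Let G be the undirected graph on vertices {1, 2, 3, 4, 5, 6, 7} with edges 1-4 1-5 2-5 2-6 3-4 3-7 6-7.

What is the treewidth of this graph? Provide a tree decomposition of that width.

Treewidth 2.
One optimal decomposition is:
Bags: B1 = {2, 6, 7}  B2 = {2, 5, 7}  B3 = {1, 5, 7}  B4 = {1, 4, 7}  B5 = {3, 4, 7}
Tree: B1–B2, B2–B3, B3–B4, B4–B5

Each bag holds 3 vertices, so the decomposition has width 2, which upper-bounds the treewidth. Since 7–6–2–5–1–4–3–7 is a cycle in G, G is not acyclic. Forests are exactly the graphs of treewidth ≤ 1, so tw(G) ≥ 2. The upper and lower bounds meet at 2, so that is the treewidth.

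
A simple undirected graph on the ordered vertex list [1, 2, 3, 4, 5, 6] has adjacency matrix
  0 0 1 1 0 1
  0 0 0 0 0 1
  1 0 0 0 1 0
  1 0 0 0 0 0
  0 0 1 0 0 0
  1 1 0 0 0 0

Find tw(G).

A width-1 tree decomposition is:
Bags: B1 = {1, 4}  B2 = {1, 6}  B3 = {2, 6}  B4 = {1, 3}  B5 = {3, 5}
Tree: B1–B2, B2–B3, B1–B4, B4–B5
The largest bag has 2 vertices, giving width 1; this decomposition certifies tw(G) ≤ 1. Any graph with an edge has treewidth ≥ 1, and G has the edge 4–1. Hence tw(G) = 1 exactly.

1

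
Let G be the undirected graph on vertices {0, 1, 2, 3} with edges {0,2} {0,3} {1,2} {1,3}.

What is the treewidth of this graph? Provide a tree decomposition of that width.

Every bag has size at most 3, so the width is 3 − 1 = 2 and tw(G) ≤ 2. The edges 1–3–0–2–1 form a cycle, so G is not a tree and its treewidth is at least 2. Therefore the treewidth is 2.

Treewidth 2.
One such decomposition:
Bags: B1 = {0, 1, 3}  B2 = {0, 1, 2}
Tree: B1–B2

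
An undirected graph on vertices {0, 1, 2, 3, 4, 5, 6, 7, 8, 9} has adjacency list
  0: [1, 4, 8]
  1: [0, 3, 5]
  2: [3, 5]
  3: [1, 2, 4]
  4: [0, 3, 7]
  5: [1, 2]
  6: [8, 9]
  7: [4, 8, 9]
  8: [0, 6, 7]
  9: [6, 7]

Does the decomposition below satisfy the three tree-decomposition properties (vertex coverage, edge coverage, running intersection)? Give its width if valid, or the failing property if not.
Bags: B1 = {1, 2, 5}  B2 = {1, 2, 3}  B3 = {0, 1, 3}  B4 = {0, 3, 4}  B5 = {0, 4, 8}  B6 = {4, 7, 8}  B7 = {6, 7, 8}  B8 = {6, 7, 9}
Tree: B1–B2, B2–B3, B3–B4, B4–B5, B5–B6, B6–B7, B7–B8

Yes; width 2.

Checking the three conditions: (i) the bags cover all of {0, 1, 2, 3, 4, 5, 6, 7, 8, 9}; (ii) for each edge, some bag contains both endpoints; (iii) the bags containing any fixed vertex form a subtree. All hold, so the decomposition is valid with width 3 − 1 = 2.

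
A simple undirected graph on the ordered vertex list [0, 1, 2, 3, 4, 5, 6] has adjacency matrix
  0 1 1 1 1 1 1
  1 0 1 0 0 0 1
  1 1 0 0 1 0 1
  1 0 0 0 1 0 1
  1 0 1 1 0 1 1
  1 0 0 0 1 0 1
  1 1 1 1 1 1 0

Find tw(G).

3

A width-3 tree decomposition is:
Bags: B1 = {0, 3, 4, 6}  B2 = {0, 2, 4, 6}  B3 = {0, 4, 5, 6}  B4 = {0, 1, 2, 6}
Tree: B1–B2, B1–B3, B2–B4
Each bag holds 4 vertices, so the decomposition has width 3, which upper-bounds the treewidth. For the lower bound, the 4 vertices {0, 1, 2, 6} are pairwise adjacent, and any tree decomposition puts a clique entirely inside one bag — forcing width ≥ 3. Combining the bounds, tw(G) = 3.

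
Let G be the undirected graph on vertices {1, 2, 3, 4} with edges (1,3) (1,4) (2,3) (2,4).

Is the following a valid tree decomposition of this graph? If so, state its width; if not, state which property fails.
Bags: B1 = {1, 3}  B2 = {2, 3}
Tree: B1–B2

A tree decomposition must satisfy three properties: every vertex lies in some bag; for every edge, both endpoints lie together in some bag; and for every vertex, the bags containing it form a connected subtree. Here vertex 4 appears in no bag, so the decomposition is invalid.

No — vertex 4 appears in no bag.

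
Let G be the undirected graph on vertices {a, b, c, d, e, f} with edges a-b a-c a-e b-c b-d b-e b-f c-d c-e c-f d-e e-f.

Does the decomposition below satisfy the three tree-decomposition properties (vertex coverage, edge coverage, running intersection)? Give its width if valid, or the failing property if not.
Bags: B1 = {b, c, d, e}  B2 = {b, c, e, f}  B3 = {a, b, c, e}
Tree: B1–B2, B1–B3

Vertex coverage: the bags together contain {a, b, c, d, e, f}, the full vertex set. Edge coverage: each edge of G has both endpoints in at least one bag. Running intersection: for every vertex, the bags containing it form a connected subtree. All three properties hold, so this is a valid tree decomposition of width max|bag| − 1 = 3, and hence tw(G) ≤ 3.

Yes; width 3.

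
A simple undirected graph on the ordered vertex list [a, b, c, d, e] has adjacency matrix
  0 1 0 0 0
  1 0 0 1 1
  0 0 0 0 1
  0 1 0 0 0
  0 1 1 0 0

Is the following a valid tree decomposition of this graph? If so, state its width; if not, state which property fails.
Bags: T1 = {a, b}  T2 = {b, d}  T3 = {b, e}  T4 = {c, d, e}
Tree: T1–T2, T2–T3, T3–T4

No — bags containing vertex d are not connected in the tree.

A tree decomposition must satisfy three properties: every vertex lies in some bag; for every edge, both endpoints lie together in some bag; and for every vertex, the bags containing it form a connected subtree. Here bags containing vertex d are not connected in the tree, so the decomposition is invalid.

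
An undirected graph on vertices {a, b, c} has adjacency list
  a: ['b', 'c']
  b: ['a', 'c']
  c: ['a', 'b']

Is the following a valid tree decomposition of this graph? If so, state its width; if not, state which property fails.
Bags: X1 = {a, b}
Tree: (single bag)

No — vertex c appears in no bag.

A tree decomposition must satisfy three properties: every vertex lies in some bag; for every edge, both endpoints lie together in some bag; and for every vertex, the bags containing it form a connected subtree. Here vertex c appears in no bag, so the decomposition is invalid.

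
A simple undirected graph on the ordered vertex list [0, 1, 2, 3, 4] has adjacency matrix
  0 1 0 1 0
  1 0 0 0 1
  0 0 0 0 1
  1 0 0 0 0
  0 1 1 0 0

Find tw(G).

1

A width-1 tree decomposition is:
Bags: B1 = {0, 1}  B2 = {1, 4}  B3 = {0, 3}  B4 = {2, 4}
Tree: B1–B2, B1–B3, B2–B4
Each bag holds 2 vertices, so the decomposition has width 1, which upper-bounds the treewidth. Since G has at least one edge (e.g. 0–1), it is not an edgeless graph, so tw(G) ≥ 1. The upper and lower bounds meet at 1, so that is the treewidth.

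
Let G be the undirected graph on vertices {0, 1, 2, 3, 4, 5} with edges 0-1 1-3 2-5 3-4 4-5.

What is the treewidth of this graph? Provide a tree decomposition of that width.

Every bag has size at most 2, so the width is 2 − 1 = 1 and tw(G) ≤ 1. Since G has at least one edge (e.g. 0–1), it is not an edgeless graph, so tw(G) ≥ 1. The upper and lower bounds meet at 1, so that is the treewidth.

Treewidth 1.
Bags: B1 = {0, 1}  B2 = {1, 3}  B3 = {3, 4}  B4 = {4, 5}  B5 = {2, 5}
Tree: B1–B2, B2–B3, B3–B4, B4–B5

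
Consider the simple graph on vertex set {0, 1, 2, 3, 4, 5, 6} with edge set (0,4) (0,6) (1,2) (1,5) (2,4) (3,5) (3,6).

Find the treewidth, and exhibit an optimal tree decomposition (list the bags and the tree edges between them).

Every bag has size at most 3, so the width is 3 − 1 = 2 and tw(G) ≤ 2. Since 4–2–1–5–3–6–0–4 is a cycle in G, G is not acyclic. Forests are exactly the graphs of treewidth ≤ 1, so tw(G) ≥ 2. The upper and lower bounds meet at 2, so that is the treewidth.

Treewidth 2.
One such decomposition:
Bags: B1 = {1, 2, 4}  B2 = {1, 4, 5}  B3 = {3, 4, 5}  B4 = {3, 4, 6}  B5 = {0, 4, 6}
Tree: B1–B2, B2–B3, B3–B4, B4–B5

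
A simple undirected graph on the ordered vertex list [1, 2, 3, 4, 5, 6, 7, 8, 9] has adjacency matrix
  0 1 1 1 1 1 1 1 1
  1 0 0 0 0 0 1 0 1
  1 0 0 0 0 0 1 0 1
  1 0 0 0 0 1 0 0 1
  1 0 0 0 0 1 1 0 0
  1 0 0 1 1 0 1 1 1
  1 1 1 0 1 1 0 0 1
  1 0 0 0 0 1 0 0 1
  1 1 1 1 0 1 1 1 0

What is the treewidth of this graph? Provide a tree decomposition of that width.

Treewidth 3.
One optimal decomposition is:
Bags: B1 = {1, 2, 7, 9}  B2 = {1, 6, 7, 9}  B3 = {1, 4, 6, 9}  B4 = {1, 3, 7, 9}  B5 = {1, 5, 6, 7}  B6 = {1, 6, 8, 9}
Tree: B1–B2, B2–B3, B1–B4, B2–B5, B3–B6

Every bag has size at most 4, so the width is 4 − 1 = 3 and tw(G) ≤ 3. Conversely, {1, 2, 7, 9} is a clique of size 4, and the vertices of any clique must share a bag in every tree decomposition; so some bag has ≥ 4 vertices and tw(G) ≥ 3. The upper and lower bounds meet at 3, so that is the treewidth.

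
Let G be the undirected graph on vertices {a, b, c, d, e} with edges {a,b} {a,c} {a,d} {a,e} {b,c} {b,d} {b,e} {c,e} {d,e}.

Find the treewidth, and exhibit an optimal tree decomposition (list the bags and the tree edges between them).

Each bag holds 4 vertices, so the decomposition has width 3, which upper-bounds the treewidth. On the other hand G contains the 4-clique {a, b, d, e}. A clique must lie in a single bag of any decomposition, so no decomposition can have width below 3. Combining the bounds, tw(G) = 3.

Treewidth 3.
Bags: B1 = {a, b, d, e}  B2 = {a, b, c, e}
Tree: B1–B2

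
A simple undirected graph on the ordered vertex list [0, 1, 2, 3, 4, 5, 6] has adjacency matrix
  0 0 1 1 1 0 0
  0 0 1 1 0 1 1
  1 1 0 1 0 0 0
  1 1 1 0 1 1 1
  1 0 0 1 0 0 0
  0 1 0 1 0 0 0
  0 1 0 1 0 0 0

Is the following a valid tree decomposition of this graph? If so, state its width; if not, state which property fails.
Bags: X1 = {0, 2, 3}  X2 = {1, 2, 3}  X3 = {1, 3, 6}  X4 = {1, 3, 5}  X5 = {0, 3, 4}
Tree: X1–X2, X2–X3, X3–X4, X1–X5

Vertex coverage: the bags together contain {0, 1, 2, 3, 4, 5, 6}, the full vertex set. Edge coverage: each edge of G has both endpoints in at least one bag. Running intersection: for every vertex, the bags containing it form a connected subtree. All three properties hold, so this is a valid tree decomposition of width max|bag| − 1 = 2, and hence tw(G) ≤ 2.

Yes; width 2.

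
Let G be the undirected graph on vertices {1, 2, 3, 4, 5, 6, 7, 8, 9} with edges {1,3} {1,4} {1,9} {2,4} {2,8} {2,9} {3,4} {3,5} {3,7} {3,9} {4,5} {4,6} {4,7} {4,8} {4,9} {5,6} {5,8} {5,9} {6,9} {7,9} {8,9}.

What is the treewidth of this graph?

A width-3 tree decomposition is:
Bags: B1 = {3, 4, 7, 9}  B2 = {3, 4, 5, 9}  B3 = {4, 5, 8, 9}  B4 = {1, 3, 4, 9}  B5 = {2, 4, 8, 9}  B6 = {4, 5, 6, 9}
Tree: B1–B2, B2–B3, B1–B4, B3–B5, B2–B6
Each bag holds 4 vertices, so the decomposition has width 3, which upper-bounds the treewidth. Conversely, {2, 4, 8, 9} is a clique of size 4, and the vertices of any clique must share a bag in every tree decomposition; so some bag has ≥ 4 vertices and tw(G) ≥ 3. Combining the bounds, tw(G) = 3.

3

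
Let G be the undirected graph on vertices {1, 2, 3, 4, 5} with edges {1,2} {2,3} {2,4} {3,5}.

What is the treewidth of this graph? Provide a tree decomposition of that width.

Treewidth 1.
One optimal decomposition is:
Bags: B1 = {2, 4}  B2 = {2, 3}  B3 = {3, 5}  B4 = {1, 2}
Tree: B1–B2, B2–B3, B1–B4

The largest bag has 2 vertices, giving width 1; this decomposition certifies tw(G) ≤ 1. Since G has at least one edge (e.g. 2–4), it is not an edgeless graph, so tw(G) ≥ 1. Hence tw(G) = 1 exactly.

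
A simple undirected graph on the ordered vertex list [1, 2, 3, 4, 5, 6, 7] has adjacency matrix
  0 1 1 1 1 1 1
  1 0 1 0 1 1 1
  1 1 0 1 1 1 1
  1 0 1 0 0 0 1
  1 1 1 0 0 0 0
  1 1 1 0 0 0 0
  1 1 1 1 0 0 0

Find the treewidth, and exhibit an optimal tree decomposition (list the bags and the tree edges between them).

Treewidth 3.
Bags: B1 = {1, 3, 4, 7}  B2 = {1, 2, 3, 7}  B3 = {1, 2, 3, 6}  B4 = {1, 2, 3, 5}
Tree: B1–B2, B2–B3, B3–B4

Each bag holds 4 vertices, so the decomposition has width 3, which upper-bounds the treewidth. Conversely, {1, 2, 3, 5} is a clique of size 4, and the vertices of any clique must share a bag in every tree decomposition; so some bag has ≥ 4 vertices and tw(G) ≥ 3. The upper and lower bounds meet at 3, so that is the treewidth.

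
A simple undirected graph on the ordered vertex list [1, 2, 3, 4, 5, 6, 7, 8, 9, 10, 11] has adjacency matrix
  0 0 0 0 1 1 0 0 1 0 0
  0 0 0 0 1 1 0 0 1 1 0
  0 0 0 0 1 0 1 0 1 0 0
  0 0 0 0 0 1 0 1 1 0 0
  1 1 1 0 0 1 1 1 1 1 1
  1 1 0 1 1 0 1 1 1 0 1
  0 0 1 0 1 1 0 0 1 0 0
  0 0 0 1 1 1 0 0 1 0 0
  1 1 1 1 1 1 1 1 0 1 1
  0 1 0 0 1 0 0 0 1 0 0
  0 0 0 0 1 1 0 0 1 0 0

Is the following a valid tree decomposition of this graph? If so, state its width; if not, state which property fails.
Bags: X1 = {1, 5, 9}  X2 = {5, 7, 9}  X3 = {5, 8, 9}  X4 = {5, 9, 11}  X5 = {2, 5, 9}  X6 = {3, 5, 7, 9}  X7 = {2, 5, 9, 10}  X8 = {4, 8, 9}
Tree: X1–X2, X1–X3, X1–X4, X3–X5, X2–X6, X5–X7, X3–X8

A tree decomposition must satisfy three properties: every vertex lies in some bag; for every edge, both endpoints lie together in some bag; and for every vertex, the bags containing it form a connected subtree. Here vertex 6 appears in no bag, so the decomposition is invalid.

No — vertex 6 appears in no bag.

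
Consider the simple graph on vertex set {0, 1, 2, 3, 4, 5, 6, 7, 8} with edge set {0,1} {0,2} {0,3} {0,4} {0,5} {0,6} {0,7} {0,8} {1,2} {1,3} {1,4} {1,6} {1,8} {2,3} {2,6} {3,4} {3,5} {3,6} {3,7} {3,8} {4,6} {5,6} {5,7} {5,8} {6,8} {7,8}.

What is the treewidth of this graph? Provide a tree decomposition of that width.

The largest bag has 5 vertices, giving width 4; this decomposition certifies tw(G) ≤ 4. For the lower bound, the 5 vertices {0, 1, 3, 6, 8} are pairwise adjacent, and any tree decomposition puts a clique entirely inside one bag — forcing width ≥ 4. Combining the bounds, tw(G) = 4.

Treewidth 4.
Bags: B1 = {0, 1, 3, 6, 8}  B2 = {0, 1, 3, 4, 6}  B3 = {0, 3, 5, 6, 8}  B4 = {0, 3, 5, 7, 8}  B5 = {0, 1, 2, 3, 6}
Tree: B1–B2, B1–B3, B3–B4, B2–B5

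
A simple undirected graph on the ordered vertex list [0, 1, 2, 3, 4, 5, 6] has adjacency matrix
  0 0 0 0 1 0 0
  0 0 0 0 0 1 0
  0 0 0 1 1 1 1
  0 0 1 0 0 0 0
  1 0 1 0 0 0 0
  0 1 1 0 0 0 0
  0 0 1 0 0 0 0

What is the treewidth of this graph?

A width-1 tree decomposition is:
Bags: B1 = {2, 5}  B2 = {2, 6}  B3 = {2, 3}  B4 = {2, 4}  B5 = {1, 5}  B6 = {0, 4}
Tree: B1–B2, B2–B3, B3–B4, B1–B5, B4–B6
Each bag holds 2 vertices, so the decomposition has width 1, which upper-bounds the treewidth. Any graph with an edge has treewidth ≥ 1, and G has the edge 2–5. The upper and lower bounds meet at 1, so that is the treewidth.

1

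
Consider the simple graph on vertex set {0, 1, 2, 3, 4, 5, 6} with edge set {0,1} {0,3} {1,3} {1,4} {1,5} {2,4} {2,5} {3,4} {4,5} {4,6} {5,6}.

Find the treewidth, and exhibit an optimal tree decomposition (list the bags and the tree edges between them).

Every bag has size at most 3, so the width is 3 − 1 = 2 and tw(G) ≤ 2. Conversely, {0, 1, 3} is a clique of size 3, and the vertices of any clique must share a bag in every tree decomposition; so some bag has ≥ 3 vertices and tw(G) ≥ 2. Combining the bounds, tw(G) = 2.

Treewidth 2.
One such decomposition:
Bags: B1 = {0, 1, 3}  B2 = {1, 3, 4}  B3 = {1, 4, 5}  B4 = {2, 4, 5}  B5 = {4, 5, 6}
Tree: B1–B2, B2–B3, B3–B4, B3–B5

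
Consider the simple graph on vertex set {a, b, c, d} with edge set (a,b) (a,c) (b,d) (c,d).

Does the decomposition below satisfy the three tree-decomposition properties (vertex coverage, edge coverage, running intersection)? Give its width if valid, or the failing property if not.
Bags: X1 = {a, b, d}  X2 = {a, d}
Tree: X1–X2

A tree decomposition must satisfy three properties: every vertex lies in some bag; for every edge, both endpoints lie together in some bag; and for every vertex, the bags containing it form a connected subtree. Here vertex c appears in no bag, so the decomposition is invalid.

No — vertex c appears in no bag.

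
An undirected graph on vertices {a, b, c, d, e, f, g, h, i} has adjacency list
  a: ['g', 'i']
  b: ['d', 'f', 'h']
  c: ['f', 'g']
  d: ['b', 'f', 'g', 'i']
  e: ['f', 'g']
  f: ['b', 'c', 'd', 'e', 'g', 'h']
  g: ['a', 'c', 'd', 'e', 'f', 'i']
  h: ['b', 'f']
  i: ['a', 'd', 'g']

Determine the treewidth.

A width-2 tree decomposition is:
Bags: B1 = {d, f, g}  B2 = {d, g, i}  B3 = {e, f, g}  B4 = {b, d, f}  B5 = {b, f, h}  B6 = {a, g, i}  B7 = {c, f, g}
Tree: B1–B2, B1–B3, B1–B4, B4–B5, B2–B6, B3–B7
The largest bag has 3 vertices, giving width 2; this decomposition certifies tw(G) ≤ 2. Conversely, {a, g, i} is a clique of size 3, and the vertices of any clique must share a bag in every tree decomposition; so some bag has ≥ 3 vertices and tw(G) ≥ 2. Therefore the treewidth is 2.

2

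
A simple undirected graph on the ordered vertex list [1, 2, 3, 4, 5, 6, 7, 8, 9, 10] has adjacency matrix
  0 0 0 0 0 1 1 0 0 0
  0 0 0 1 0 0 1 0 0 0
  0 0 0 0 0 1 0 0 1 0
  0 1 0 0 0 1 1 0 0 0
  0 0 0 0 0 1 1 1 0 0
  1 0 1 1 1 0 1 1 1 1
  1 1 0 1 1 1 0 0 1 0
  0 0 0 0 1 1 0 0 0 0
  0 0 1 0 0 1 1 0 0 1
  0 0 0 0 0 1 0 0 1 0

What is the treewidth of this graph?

2

A width-2 tree decomposition is:
Bags: B1 = {3, 6, 9}  B2 = {6, 7, 9}  B3 = {4, 6, 7}  B4 = {1, 6, 7}  B5 = {2, 4, 7}  B6 = {5, 6, 7}  B7 = {6, 9, 10}  B8 = {5, 6, 8}
Tree: B1–B2, B2–B3, B3–B4, B3–B5, B4–B6, B1–B7, B6–B8
Every bag has size at most 3, so the width is 3 − 1 = 2 and tw(G) ≤ 2. On the other hand G contains the 3-clique {2, 4, 7}. A clique must lie in a single bag of any decomposition, so no decomposition can have width below 2. Hence tw(G) = 2 exactly.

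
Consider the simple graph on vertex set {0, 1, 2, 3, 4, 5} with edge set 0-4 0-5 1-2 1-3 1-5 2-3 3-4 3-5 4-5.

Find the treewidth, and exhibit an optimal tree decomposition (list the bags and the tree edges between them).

Every bag has size at most 3, so the width is 3 − 1 = 2 and tw(G) ≤ 2. On the other hand G contains the 3-clique {0, 4, 5}. A clique must lie in a single bag of any decomposition, so no decomposition can have width below 2. The upper and lower bounds meet at 2, so that is the treewidth.

Treewidth 2.
Bags: B1 = {0, 4, 5}  B2 = {3, 4, 5}  B3 = {1, 3, 5}  B4 = {1, 2, 3}
Tree: B1–B2, B2–B3, B3–B4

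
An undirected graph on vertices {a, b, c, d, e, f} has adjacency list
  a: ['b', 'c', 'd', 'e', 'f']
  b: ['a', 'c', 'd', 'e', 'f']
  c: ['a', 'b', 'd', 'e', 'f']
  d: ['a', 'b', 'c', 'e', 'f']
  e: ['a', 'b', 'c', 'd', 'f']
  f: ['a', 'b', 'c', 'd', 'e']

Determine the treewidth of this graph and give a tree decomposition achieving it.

With just one bag of size 6, the width is 6 − 1 = 5, so tw(G) ≤ 5. Conversely, {a, b, c, d, e, f} is a clique of size 6, and the vertices of any clique must share a bag in every tree decomposition; so some bag has ≥ 6 vertices and tw(G) ≥ 5. The upper and lower bounds meet at 5, so that is the treewidth.

Treewidth 5.
Bags: B1 = {a, b, c, d, e, f}
Tree: (single bag)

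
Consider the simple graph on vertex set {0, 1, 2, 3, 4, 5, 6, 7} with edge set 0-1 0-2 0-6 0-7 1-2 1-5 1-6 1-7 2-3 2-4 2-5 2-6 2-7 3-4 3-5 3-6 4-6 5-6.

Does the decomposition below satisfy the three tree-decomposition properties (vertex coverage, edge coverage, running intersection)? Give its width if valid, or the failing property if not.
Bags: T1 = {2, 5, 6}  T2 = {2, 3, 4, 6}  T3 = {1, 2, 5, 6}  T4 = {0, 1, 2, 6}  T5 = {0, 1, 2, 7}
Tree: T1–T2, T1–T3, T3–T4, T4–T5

A tree decomposition must satisfy three properties: every vertex lies in some bag; for every edge, both endpoints lie together in some bag; and for every vertex, the bags containing it form a connected subtree. Here edge (3,5) lies in no bag, so the decomposition is invalid.

No — edge (3,5) lies in no bag.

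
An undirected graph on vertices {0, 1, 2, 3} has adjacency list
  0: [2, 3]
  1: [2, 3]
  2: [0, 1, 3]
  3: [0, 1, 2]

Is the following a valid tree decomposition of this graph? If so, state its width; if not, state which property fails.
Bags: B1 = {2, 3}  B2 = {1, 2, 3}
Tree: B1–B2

No — vertex 0 appears in no bag.

A tree decomposition must satisfy three properties: every vertex lies in some bag; for every edge, both endpoints lie together in some bag; and for every vertex, the bags containing it form a connected subtree. Here vertex 0 appears in no bag, so the decomposition is invalid.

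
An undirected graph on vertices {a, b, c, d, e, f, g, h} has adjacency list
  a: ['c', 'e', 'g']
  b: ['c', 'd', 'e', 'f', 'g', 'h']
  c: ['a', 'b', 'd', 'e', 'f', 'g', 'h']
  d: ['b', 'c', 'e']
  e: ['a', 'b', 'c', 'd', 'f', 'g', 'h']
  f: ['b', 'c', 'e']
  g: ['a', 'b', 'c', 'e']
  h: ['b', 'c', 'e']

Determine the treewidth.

A width-3 tree decomposition is:
Bags: B1 = {b, c, e, g}  B2 = {a, c, e, g}  B3 = {b, c, d, e}  B4 = {b, c, e, f}  B5 = {b, c, e, h}
Tree: B1–B2, B1–B3, B1–B4, B1–B5
Each bag holds 4 vertices, so the decomposition has width 3, which upper-bounds the treewidth. On the other hand G contains the 4-clique {a, c, e, g}. A clique must lie in a single bag of any decomposition, so no decomposition can have width below 3. Hence tw(G) = 3 exactly.

3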